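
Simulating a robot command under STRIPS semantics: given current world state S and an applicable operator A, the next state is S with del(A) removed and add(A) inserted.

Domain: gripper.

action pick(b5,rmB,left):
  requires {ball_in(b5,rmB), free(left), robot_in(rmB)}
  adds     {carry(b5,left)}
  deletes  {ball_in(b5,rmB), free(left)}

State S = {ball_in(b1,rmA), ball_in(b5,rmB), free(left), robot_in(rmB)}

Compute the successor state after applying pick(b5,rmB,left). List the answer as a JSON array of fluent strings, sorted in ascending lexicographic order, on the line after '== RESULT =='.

Progress:
  pre ⊆ S: {ball_in(b5,rmB), free(left), robot_in(rmB)} ⊆ S  — applicable
  S \ del = {ball_in(b1,rmA), robot_in(rmB)}
  ∪ add   = {ball_in(b1,rmA), carry(b5,left), robot_in(rmB)}

== RESULT ==
["ball_in(b1,rmA)", "carry(b5,left)", "robot_in(rmB)"]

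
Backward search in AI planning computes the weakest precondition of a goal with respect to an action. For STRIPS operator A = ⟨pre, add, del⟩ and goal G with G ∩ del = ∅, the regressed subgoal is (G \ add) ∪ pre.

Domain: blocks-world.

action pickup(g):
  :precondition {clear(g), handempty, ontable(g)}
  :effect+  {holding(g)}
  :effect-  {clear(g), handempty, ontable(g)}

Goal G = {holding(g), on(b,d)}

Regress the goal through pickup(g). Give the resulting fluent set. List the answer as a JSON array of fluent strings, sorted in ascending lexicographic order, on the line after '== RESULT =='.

Regress:
  G ∩ del = {}  (empty — regression defined)
  G \ add = {holding(g), on(b,d)} \ {holding(g)} = {on(b,d)}
  ∪ pre   = {on(b,d)} ∪ {clear(g), handempty, ontable(g)}
          = {clear(g), handempty, on(b,d), ontable(g)}

== RESULT ==
["clear(g)", "handempty", "on(b,d)", "ontable(g)"]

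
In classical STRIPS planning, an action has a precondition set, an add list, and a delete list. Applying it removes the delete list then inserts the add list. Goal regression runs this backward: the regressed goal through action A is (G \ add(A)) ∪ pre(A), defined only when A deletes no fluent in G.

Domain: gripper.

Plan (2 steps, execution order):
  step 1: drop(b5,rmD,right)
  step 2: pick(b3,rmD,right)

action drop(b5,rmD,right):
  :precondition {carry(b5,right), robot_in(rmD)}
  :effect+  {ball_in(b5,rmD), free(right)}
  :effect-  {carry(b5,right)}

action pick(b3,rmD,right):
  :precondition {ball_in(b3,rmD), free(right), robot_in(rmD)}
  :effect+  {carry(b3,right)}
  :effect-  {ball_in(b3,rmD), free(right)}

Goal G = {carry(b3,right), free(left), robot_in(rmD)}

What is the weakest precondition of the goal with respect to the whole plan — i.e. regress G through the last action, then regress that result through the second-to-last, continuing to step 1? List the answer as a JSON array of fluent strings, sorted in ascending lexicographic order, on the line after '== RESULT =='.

Regress step by step:
  through step 2 (pick(b3,rmD,right)): drop {carry(b3,right)}, keep {free(left), robot_in(rmD)}, require {ball_in(b3,rmD), free(right), robot_in(rmD)}
    → {ball_in(b3,rmD), free(left), free(right), robot_in(rmD)}
  through step 1 (drop(b5,rmD,right)): drop {free(right)}, keep {ball_in(b3,rmD), free(left), robot_in(rmD)}, require {carry(b5,right), robot_in(rmD)}
    → {ball_in(b3,rmD), carry(b5,right), free(left), robot_in(rmD)}

== RESULT ==
["ball_in(b3,rmD)", "carry(b5,right)", "free(left)", "robot_in(rmD)"]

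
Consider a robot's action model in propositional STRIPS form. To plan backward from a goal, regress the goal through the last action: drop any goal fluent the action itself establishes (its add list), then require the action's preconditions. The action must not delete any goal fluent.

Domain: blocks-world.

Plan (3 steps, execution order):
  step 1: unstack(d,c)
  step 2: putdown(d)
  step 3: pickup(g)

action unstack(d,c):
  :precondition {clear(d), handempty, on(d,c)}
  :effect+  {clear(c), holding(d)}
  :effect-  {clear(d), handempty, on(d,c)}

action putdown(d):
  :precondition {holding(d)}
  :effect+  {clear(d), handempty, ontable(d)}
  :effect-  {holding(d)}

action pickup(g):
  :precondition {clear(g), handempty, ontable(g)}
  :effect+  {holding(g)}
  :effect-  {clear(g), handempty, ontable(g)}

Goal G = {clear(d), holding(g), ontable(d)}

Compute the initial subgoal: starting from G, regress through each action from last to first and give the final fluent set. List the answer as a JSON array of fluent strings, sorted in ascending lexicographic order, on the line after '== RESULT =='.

Work backward from the goal:
  through step 3 (pickup(g)): drop {holding(g)}, keep {clear(d), ontable(d)}, require {clear(g), handempty, ontable(g)}
    → {clear(d), clear(g), handempty, ontable(d), ontable(g)}
  through step 2 (putdown(d)): drop {clear(d), handempty, ontable(d)}, keep {clear(g), ontable(g)}, require {holding(d)}
    → {clear(g), holding(d), ontable(g)}
  through step 1 (unstack(d,c)): drop {holding(d)}, keep {clear(g), ontable(g)}, require {clear(d), handempty, on(d,c)}
    → {clear(d), clear(g), handempty, on(d,c), ontable(g)}

== RESULT ==
["clear(d)", "clear(g)", "handempty", "on(d,c)", "ontable(g)"]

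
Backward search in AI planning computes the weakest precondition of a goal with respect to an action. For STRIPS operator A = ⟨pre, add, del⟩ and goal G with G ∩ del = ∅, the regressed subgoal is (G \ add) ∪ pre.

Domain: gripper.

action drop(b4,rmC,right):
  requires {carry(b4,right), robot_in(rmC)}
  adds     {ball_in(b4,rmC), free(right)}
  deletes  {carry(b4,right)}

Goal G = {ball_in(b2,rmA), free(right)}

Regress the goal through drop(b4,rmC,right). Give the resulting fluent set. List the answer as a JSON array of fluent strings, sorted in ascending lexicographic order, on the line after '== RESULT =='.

Compute (G \ add) ∪ pre:
  G ∩ del = {}  (empty — regression defined)
  G \ add = {ball_in(b2,rmA), free(right)} \ {ball_in(b4,rmC), free(right)} = {ball_in(b2,rmA)}
  ∪ pre   = {ball_in(b2,rmA)} ∪ {carry(b4,right), robot_in(rmC)}
          = {ball_in(b2,rmA), carry(b4,right), robot_in(rmC)}

== RESULT ==
["ball_in(b2,rmA)", "carry(b4,right)", "robot_in(rmC)"]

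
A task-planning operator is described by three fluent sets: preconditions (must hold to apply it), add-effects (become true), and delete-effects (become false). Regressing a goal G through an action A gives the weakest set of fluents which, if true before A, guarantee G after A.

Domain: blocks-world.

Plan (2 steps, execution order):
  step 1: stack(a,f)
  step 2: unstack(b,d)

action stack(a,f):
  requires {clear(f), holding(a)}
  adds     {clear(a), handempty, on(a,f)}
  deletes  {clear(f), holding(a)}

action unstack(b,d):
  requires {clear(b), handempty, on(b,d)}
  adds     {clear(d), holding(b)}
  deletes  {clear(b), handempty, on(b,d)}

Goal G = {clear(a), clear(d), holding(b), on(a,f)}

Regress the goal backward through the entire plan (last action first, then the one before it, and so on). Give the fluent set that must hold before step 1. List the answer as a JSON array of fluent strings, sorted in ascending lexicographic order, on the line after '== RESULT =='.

Regress step by step:
  through step 2 (unstack(b,d)): drop {clear(d), holding(b)}, keep {clear(a), on(a,f)}, require {clear(b), handempty, on(b,d)}
    → {clear(a), clear(b), handempty, on(a,f), on(b,d)}
  through step 1 (stack(a,f)): drop {clear(a), handempty, on(a,f)}, keep {clear(b), on(b,d)}, require {clear(f), holding(a)}
    → {clear(b), clear(f), holding(a), on(b,d)}

== RESULT ==
["clear(b)", "clear(f)", "holding(a)", "on(b,d)"]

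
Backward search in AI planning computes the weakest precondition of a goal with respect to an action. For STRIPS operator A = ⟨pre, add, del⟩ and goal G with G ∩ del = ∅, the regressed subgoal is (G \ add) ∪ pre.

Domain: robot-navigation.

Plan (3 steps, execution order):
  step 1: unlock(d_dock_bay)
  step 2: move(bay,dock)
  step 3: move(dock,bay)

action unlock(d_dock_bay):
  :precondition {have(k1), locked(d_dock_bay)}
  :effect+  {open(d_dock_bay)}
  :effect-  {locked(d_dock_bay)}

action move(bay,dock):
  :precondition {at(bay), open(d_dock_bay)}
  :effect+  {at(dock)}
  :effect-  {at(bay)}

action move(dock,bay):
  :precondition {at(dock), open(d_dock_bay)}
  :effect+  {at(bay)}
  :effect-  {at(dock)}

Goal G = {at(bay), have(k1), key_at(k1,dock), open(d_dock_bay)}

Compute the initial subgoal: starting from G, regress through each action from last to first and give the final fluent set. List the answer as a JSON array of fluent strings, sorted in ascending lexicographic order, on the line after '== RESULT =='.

Regress step by step:
  through step 3 (move(dock,bay)): drop {at(bay)}, keep {have(k1), key_at(k1,dock), open(d_dock_bay)}, require {at(dock), open(d_dock_bay)}
    → {at(dock), have(k1), key_at(k1,dock), open(d_dock_bay)}
  through step 2 (move(bay,dock)): drop {at(dock)}, keep {have(k1), key_at(k1,dock), open(d_dock_bay)}, require {at(bay), open(d_dock_bay)}
    → {at(bay), have(k1), key_at(k1,dock), open(d_dock_bay)}
  through step 1 (unlock(d_dock_bay)): drop {open(d_dock_bay)}, keep {at(bay), have(k1), key_at(k1,dock)}, require {have(k1), locked(d_dock_bay)}
    → {at(bay), have(k1), key_at(k1,dock), locked(d_dock_bay)}

== RESULT ==
["at(bay)", "have(k1)", "key_at(k1,dock)", "locked(d_dock_bay)"]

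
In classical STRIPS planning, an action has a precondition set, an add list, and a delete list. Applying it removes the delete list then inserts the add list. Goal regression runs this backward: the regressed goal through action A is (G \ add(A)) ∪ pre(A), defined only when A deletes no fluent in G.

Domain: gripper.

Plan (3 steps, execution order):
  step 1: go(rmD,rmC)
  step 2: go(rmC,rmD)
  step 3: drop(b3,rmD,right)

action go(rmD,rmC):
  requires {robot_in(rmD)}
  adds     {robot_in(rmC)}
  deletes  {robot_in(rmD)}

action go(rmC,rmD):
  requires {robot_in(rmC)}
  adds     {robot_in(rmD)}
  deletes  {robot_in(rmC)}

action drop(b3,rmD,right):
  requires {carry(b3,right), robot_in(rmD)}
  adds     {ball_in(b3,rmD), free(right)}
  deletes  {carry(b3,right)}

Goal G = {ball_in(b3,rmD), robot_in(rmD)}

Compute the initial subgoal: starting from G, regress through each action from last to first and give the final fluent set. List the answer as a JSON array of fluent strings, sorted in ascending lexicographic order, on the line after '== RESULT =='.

Work backward from the goal:
  through step 3 (drop(b3,rmD,right)): drop {ball_in(b3,rmD)}, keep {robot_in(rmD)}, require {carry(b3,right), robot_in(rmD)}
    → {carry(b3,right), robot_in(rmD)}
  through step 2 (go(rmC,rmD)): drop {robot_in(rmD)}, keep {carry(b3,right)}, require {robot_in(rmC)}
    → {carry(b3,right), robot_in(rmC)}
  through step 1 (go(rmD,rmC)): drop {robot_in(rmC)}, keep {carry(b3,right)}, require {robot_in(rmD)}
    → {carry(b3,right), robot_in(rmD)}

== RESULT ==
["carry(b3,right)", "robot_in(rmD)"]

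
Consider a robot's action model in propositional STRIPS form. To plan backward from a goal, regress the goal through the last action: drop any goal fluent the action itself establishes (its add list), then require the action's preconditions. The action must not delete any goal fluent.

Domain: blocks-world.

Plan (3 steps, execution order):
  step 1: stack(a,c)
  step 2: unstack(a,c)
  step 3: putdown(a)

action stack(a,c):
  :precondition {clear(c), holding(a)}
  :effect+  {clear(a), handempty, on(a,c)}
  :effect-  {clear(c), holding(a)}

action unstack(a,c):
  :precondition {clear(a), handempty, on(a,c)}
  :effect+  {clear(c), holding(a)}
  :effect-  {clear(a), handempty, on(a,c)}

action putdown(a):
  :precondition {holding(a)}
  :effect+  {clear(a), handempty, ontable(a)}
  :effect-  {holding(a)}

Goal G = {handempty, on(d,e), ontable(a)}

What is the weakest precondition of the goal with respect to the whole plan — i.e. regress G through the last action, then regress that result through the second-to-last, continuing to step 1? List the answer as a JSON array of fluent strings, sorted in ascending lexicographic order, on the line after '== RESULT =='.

Work backward from the goal:
  through step 3 (putdown(a)): drop {handempty, ontable(a)}, keep {on(d,e)}, require {holding(a)}
    → {holding(a), on(d,e)}
  through step 2 (unstack(a,c)): drop {holding(a)}, keep {on(d,e)}, require {clear(a), handempty, on(a,c)}
    → {clear(a), handempty, on(a,c), on(d,e)}
  through step 1 (stack(a,c)): drop {clear(a), handempty, on(a,c)}, keep {on(d,e)}, require {clear(c), holding(a)}
    → {clear(c), holding(a), on(d,e)}

== RESULT ==
["clear(c)", "holding(a)", "on(d,e)"]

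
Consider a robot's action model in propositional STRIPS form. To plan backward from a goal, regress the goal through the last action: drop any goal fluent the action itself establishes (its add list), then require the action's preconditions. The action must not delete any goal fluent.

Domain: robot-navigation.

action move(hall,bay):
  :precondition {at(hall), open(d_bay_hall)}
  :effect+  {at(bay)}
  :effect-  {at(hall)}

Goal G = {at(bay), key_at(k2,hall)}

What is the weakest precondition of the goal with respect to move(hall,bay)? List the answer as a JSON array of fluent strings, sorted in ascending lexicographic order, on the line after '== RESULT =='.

Compute (G \ add) ∪ pre:
  G ∩ del = {}  (empty — regression defined)
  G \ add = {at(bay), key_at(k2,hall)} \ {at(bay)} = {key_at(k2,hall)}
  ∪ pre   = {key_at(k2,hall)} ∪ {at(hall), open(d_bay_hall)}
          = {at(hall), key_at(k2,hall), open(d_bay_hall)}

== RESULT ==
["at(hall)", "key_at(k2,hall)", "open(d_bay_hall)"]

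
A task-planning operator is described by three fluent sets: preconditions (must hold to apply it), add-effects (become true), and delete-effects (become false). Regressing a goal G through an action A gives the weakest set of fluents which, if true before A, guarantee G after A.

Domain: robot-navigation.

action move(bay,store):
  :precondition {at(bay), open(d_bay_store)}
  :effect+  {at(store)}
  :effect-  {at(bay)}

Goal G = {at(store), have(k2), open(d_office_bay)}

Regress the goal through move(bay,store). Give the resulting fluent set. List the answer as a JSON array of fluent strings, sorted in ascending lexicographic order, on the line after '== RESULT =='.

Compute (G \ add) ∪ pre:
  G ∩ del = {}  (empty — regression defined)
  G \ add = {at(store), have(k2), open(d_office_bay)} \ {at(store)} = {have(k2), open(d_office_bay)}
  ∪ pre   = {have(k2), open(d_office_bay)} ∪ {at(bay), open(d_bay_store)}
          = {at(bay), have(k2), open(d_bay_store), open(d_office_bay)}

== RESULT ==
["at(bay)", "have(k2)", "open(d_bay_store)", "open(d_office_bay)"]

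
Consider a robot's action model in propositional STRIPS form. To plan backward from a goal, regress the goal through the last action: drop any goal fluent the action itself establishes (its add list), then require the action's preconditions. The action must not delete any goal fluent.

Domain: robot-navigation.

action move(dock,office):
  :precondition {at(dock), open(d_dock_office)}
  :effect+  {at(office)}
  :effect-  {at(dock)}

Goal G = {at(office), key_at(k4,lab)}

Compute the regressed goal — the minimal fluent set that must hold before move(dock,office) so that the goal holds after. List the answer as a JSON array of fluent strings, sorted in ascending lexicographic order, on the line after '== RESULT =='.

Regress:
  G ∩ del = {}  (empty — regression defined)
  G \ add = {at(office), key_at(k4,lab)} \ {at(office)} = {key_at(k4,lab)}
  ∪ pre   = {key_at(k4,lab)} ∪ {at(dock), open(d_dock_office)}
          = {at(dock), key_at(k4,lab), open(d_dock_office)}

== RESULT ==
["at(dock)", "key_at(k4,lab)", "open(d_dock_office)"]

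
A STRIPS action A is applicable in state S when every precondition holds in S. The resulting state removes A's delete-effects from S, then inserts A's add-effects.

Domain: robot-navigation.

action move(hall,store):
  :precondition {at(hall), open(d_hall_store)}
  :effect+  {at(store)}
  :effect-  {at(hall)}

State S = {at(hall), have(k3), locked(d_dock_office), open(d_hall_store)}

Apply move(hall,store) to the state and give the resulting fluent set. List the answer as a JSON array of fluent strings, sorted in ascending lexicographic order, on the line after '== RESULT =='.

Progress:
  pre ⊆ S: {at(hall), open(d_hall_store)} ⊆ S  — applicable
  S \ del = {have(k3), locked(d_dock_office), open(d_hall_store)}
  ∪ add   = {at(store), have(k3), locked(d_dock_office), open(d_hall_store)}

== RESULT ==
["at(store)", "have(k3)", "locked(d_dock_office)", "open(d_hall_store)"]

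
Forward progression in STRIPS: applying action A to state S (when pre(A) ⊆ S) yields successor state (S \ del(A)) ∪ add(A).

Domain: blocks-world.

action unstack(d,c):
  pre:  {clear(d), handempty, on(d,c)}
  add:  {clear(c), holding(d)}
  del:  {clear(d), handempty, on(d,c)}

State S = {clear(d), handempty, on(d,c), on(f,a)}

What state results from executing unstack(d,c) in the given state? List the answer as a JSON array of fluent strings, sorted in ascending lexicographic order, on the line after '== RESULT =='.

Compute (S \ del) ∪ add:
  pre ⊆ S: {clear(d), handempty, on(d,c)} ⊆ S  — applicable
  S \ del = {on(f,a)}
  ∪ add   = {clear(c), holding(d), on(f,a)}

== RESULT ==
["clear(c)", "holding(d)", "on(f,a)"]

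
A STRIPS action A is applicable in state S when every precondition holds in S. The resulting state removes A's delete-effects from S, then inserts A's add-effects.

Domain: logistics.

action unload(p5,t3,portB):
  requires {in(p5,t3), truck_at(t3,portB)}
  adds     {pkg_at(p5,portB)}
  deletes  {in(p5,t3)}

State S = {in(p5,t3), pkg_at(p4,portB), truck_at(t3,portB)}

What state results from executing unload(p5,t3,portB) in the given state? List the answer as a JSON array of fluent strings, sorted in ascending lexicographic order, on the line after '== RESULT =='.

Compute (S \ del) ∪ add:
  pre ⊆ S: {in(p5,t3), truck_at(t3,portB)} ⊆ S  — applicable
  S \ del = {pkg_at(p4,portB), truck_at(t3,portB)}
  ∪ add   = {pkg_at(p4,portB), pkg_at(p5,portB), truck_at(t3,portB)}

== RESULT ==
["pkg_at(p4,portB)", "pkg_at(p5,portB)", "truck_at(t3,portB)"]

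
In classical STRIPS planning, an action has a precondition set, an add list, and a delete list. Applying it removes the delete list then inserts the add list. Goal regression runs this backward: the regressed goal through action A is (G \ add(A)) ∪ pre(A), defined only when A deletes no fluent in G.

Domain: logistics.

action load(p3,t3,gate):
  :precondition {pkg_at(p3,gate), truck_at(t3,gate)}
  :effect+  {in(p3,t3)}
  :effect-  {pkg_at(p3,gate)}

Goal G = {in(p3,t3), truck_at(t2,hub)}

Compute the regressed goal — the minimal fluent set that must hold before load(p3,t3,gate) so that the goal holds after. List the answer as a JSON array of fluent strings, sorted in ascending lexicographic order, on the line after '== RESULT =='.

Compute (G \ add) ∪ pre:
  G ∩ del = {}  (empty — regression defined)
  G \ add = {in(p3,t3), truck_at(t2,hub)} \ {in(p3,t3)} = {truck_at(t2,hub)}
  ∪ pre   = {truck_at(t2,hub)} ∪ {pkg_at(p3,gate), truck_at(t3,gate)}
          = {pkg_at(p3,gate), truck_at(t2,hub), truck_at(t3,gate)}

== RESULT ==
["pkg_at(p3,gate)", "truck_at(t2,hub)", "truck_at(t3,gate)"]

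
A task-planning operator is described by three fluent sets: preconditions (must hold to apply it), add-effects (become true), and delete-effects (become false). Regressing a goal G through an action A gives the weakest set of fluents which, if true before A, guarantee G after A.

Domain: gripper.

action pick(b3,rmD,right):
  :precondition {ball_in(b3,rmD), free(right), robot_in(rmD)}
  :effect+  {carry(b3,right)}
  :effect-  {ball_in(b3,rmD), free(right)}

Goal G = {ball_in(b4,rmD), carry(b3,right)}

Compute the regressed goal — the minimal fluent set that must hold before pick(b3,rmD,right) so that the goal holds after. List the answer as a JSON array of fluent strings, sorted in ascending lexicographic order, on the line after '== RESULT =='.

Compute (G \ add) ∪ pre:
  G ∩ del = {}  (empty — regression defined)
  G \ add = {ball_in(b4,rmD), carry(b3,right)} \ {carry(b3,right)} = {ball_in(b4,rmD)}
  ∪ pre   = {ball_in(b4,rmD)} ∪ {ball_in(b3,rmD), free(right), robot_in(rmD)}
          = {ball_in(b3,rmD), ball_in(b4,rmD), free(right), robot_in(rmD)}

== RESULT ==
["ball_in(b3,rmD)", "ball_in(b4,rmD)", "free(right)", "robot_in(rmD)"]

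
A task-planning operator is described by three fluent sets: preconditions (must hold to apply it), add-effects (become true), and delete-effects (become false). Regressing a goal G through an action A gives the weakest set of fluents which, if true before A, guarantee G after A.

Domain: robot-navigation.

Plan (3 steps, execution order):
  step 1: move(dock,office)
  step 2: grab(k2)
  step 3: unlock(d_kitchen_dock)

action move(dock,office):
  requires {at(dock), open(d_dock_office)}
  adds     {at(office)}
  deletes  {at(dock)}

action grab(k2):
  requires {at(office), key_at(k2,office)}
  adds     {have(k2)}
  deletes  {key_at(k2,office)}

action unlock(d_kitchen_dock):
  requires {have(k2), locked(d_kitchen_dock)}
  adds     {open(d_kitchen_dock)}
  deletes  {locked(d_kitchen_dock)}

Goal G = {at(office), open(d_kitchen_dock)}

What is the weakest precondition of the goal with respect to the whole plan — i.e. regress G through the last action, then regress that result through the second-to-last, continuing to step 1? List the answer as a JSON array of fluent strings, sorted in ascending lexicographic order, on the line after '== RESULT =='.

Work backward from the goal:
  through step 3 (unlock(d_kitchen_dock)): drop {open(d_kitchen_dock)}, keep {at(office)}, require {have(k2), locked(d_kitchen_dock)}
    → {at(office), have(k2), locked(d_kitchen_dock)}
  through step 2 (grab(k2)): drop {have(k2)}, keep {at(office), locked(d_kitchen_dock)}, require {at(office), key_at(k2,office)}
    → {at(office), key_at(k2,office), locked(d_kitchen_dock)}
  through step 1 (move(dock,office)): drop {at(office)}, keep {key_at(k2,office), locked(d_kitchen_dock)}, require {at(dock), open(d_dock_office)}
    → {at(dock), key_at(k2,office), locked(d_kitchen_dock), open(d_dock_office)}

== RESULT ==
["at(dock)", "key_at(k2,office)", "locked(d_kitchen_dock)", "open(d_dock_office)"]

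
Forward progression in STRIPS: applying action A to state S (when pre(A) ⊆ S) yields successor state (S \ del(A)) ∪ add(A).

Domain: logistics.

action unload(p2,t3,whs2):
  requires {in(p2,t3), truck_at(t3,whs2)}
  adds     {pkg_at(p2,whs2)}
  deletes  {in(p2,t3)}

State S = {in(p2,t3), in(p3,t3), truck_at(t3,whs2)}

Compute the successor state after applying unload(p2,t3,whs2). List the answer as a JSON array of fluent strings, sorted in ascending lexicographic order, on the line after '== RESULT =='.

Compute (S \ del) ∪ add:
  pre ⊆ S: {in(p2,t3), truck_at(t3,whs2)} ⊆ S  — applicable
  S \ del = {in(p3,t3), truck_at(t3,whs2)}
  ∪ add   = {in(p3,t3), pkg_at(p2,whs2), truck_at(t3,whs2)}

== RESULT ==
["in(p3,t3)", "pkg_at(p2,whs2)", "truck_at(t3,whs2)"]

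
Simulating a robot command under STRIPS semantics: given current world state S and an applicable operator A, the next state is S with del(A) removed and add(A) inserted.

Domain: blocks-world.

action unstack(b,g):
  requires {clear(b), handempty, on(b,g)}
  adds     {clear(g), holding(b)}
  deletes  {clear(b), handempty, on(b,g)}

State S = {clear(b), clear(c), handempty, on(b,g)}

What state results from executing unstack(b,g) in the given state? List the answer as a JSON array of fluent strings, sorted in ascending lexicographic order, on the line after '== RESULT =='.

Progress:
  pre ⊆ S: {clear(b), handempty, on(b,g)} ⊆ S  — applicable
  S \ del = {clear(c)}
  ∪ add   = {clear(c), clear(g), holding(b)}

== RESULT ==
["clear(c)", "clear(g)", "holding(b)"]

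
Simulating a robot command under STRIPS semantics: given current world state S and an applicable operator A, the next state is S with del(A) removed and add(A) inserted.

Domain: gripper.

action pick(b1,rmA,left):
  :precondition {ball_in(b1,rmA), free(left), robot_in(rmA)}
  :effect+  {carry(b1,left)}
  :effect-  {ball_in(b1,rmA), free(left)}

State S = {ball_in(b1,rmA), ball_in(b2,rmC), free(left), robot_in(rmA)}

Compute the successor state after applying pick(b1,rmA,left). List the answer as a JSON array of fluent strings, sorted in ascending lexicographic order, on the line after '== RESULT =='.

Compute (S \ del) ∪ add:
  pre ⊆ S: {ball_in(b1,rmA), free(left), robot_in(rmA)} ⊆ S  — applicable
  S \ del = {ball_in(b2,rmC), robot_in(rmA)}
  ∪ add   = {ball_in(b2,rmC), carry(b1,left), robot_in(rmA)}

== RESULT ==
["ball_in(b2,rmC)", "carry(b1,left)", "robot_in(rmA)"]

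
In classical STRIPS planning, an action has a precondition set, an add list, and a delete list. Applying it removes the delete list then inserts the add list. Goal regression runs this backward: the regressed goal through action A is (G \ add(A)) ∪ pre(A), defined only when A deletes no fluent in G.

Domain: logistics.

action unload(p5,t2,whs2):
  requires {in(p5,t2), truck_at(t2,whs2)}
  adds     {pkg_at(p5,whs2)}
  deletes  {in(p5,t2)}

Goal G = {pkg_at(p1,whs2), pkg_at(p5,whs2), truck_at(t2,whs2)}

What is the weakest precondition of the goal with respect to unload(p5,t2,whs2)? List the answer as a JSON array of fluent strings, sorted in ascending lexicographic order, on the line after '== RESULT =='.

Compute (G \ add) ∪ pre:
  G ∩ del = {}  (empty — regression defined)
  G \ add = {pkg_at(p1,whs2), pkg_at(p5,whs2), truck_at(t2,whs2)} \ {pkg_at(p5,whs2)} = {pkg_at(p1,whs2), truck_at(t2,whs2)}
  ∪ pre   = {pkg_at(p1,whs2), truck_at(t2,whs2)} ∪ {in(p5,t2), truck_at(t2,whs2)}
          = {in(p5,t2), pkg_at(p1,whs2), truck_at(t2,whs2)}

== RESULT ==
["in(p5,t2)", "pkg_at(p1,whs2)", "truck_at(t2,whs2)"]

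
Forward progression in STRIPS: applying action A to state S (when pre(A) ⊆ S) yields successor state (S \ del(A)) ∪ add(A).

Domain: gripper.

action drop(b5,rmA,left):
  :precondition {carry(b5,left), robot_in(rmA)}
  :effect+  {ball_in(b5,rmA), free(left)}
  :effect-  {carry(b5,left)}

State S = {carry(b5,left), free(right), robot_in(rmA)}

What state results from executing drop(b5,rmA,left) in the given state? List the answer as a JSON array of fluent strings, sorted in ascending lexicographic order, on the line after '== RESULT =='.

Compute (S \ del) ∪ add:
  pre ⊆ S: {carry(b5,left), robot_in(rmA)} ⊆ S  — applicable
  S \ del = {free(right), robot_in(rmA)}
  ∪ add   = {ball_in(b5,rmA), free(left), free(right), robot_in(rmA)}

== RESULT ==
["ball_in(b5,rmA)", "free(left)", "free(right)", "robot_in(rmA)"]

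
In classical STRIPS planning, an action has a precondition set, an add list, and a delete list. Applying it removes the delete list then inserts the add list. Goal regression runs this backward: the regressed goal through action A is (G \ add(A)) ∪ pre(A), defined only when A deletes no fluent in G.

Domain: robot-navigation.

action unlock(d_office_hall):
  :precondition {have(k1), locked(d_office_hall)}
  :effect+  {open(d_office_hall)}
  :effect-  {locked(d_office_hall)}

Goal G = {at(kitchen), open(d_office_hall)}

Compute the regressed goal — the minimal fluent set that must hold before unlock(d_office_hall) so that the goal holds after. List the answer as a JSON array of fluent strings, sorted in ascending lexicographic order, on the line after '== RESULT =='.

Regress:
  G ∩ del = {}  (empty — regression defined)
  G \ add = {at(kitchen), open(d_office_hall)} \ {open(d_office_hall)} = {at(kitchen)}
  ∪ pre   = {at(kitchen)} ∪ {have(k1), locked(d_office_hall)}
          = {at(kitchen), have(k1), locked(d_office_hall)}

== RESULT ==
["at(kitchen)", "have(k1)", "locked(d_office_hall)"]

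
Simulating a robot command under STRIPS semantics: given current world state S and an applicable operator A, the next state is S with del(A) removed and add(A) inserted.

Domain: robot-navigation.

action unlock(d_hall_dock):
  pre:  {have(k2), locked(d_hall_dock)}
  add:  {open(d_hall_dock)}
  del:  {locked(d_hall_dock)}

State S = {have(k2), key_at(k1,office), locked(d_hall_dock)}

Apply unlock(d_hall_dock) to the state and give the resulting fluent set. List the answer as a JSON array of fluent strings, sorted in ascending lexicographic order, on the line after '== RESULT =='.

Compute (S \ del) ∪ add:
  pre ⊆ S: {have(k2), locked(d_hall_dock)} ⊆ S  — applicable
  S \ del = {have(k2), key_at(k1,office)}
  ∪ add   = {have(k2), key_at(k1,office), open(d_hall_dock)}

== RESULT ==
["have(k2)", "key_at(k1,office)", "open(d_hall_dock)"]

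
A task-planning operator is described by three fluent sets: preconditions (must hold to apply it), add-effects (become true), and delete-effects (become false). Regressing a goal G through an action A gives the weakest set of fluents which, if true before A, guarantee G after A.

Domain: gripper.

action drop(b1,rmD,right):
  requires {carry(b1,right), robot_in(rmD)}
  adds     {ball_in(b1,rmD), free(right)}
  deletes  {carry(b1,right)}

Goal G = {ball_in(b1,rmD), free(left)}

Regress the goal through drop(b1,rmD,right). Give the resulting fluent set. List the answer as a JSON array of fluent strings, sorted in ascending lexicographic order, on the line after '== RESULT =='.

Regress:
  G ∩ del = {}  (empty — regression defined)
  G \ add = {ball_in(b1,rmD), free(left)} \ {ball_in(b1,rmD), free(right)} = {free(left)}
  ∪ pre   = {free(left)} ∪ {carry(b1,right), robot_in(rmD)}
          = {carry(b1,right), free(left), robot_in(rmD)}

== RESULT ==
["carry(b1,right)", "free(left)", "robot_in(rmD)"]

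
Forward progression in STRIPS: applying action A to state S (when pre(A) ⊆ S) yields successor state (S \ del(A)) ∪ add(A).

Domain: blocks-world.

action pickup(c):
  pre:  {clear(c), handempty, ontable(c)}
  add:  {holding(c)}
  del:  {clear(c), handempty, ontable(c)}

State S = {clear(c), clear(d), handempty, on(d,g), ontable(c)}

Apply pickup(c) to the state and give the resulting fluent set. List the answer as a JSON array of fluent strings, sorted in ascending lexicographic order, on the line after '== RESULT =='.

Progress:
  pre ⊆ S: {clear(c), handempty, ontable(c)} ⊆ S  — applicable
  S \ del = {clear(d), on(d,g)}
  ∪ add   = {clear(d), holding(c), on(d,g)}

== RESULT ==
["clear(d)", "holding(c)", "on(d,g)"]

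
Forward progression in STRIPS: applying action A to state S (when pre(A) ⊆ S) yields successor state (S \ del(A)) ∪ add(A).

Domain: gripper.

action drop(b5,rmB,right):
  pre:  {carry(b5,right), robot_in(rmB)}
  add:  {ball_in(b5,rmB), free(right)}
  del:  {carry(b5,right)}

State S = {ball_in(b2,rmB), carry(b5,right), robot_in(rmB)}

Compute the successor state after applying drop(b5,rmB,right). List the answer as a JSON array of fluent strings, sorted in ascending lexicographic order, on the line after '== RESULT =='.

Progress:
  pre ⊆ S: {carry(b5,right), robot_in(rmB)} ⊆ S  — applicable
  S \ del = {ball_in(b2,rmB), robot_in(rmB)}
  ∪ add   = {ball_in(b2,rmB), ball_in(b5,rmB), free(right), robot_in(rmB)}

== RESULT ==
["ball_in(b2,rmB)", "ball_in(b5,rmB)", "free(right)", "robot_in(rmB)"]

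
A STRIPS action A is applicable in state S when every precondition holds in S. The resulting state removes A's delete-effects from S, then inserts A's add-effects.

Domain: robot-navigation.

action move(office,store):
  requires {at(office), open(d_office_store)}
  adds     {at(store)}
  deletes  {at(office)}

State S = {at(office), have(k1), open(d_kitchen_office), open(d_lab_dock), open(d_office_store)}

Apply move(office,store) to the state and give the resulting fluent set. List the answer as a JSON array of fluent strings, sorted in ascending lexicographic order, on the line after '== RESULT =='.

Compute (S \ del) ∪ add:
  pre ⊆ S: {at(office), open(d_office_store)} ⊆ S  — applicable
  S \ del = {have(k1), open(d_kitchen_office), open(d_lab_dock), open(d_office_store)}
  ∪ add   = {at(store), have(k1), open(d_kitchen_office), open(d_lab_dock), open(d_office_store)}

== RESULT ==
["at(store)", "have(k1)", "open(d_kitchen_office)", "open(d_lab_dock)", "open(d_office_store)"]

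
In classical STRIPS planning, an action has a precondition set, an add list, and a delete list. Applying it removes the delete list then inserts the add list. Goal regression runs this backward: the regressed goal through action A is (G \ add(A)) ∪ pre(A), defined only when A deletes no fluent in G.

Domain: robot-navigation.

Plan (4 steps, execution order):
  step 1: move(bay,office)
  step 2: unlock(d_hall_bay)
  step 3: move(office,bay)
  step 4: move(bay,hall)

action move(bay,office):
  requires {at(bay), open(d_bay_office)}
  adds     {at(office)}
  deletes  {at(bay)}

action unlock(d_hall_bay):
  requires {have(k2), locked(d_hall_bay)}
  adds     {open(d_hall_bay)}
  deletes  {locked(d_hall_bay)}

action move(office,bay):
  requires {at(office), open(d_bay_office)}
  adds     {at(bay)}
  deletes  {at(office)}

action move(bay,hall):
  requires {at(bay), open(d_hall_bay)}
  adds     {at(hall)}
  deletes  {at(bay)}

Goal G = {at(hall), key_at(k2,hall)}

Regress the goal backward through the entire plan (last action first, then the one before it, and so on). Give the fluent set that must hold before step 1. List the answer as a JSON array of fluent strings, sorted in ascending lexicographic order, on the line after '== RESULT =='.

Regress step by step:
  through step 4 (move(bay,hall)): drop {at(hall)}, keep {key_at(k2,hall)}, require {at(bay), open(d_hall_bay)}
    → {at(bay), key_at(k2,hall), open(d_hall_bay)}
  through step 3 (move(office,bay)): drop {at(bay)}, keep {key_at(k2,hall), open(d_hall_bay)}, require {at(office), open(d_bay_office)}
    → {at(office), key_at(k2,hall), open(d_bay_office), open(d_hall_bay)}
  through step 2 (unlock(d_hall_bay)): drop {open(d_hall_bay)}, keep {at(office), key_at(k2,hall), open(d_bay_office)}, require {have(k2), locked(d_hall_bay)}
    → {at(office), have(k2), key_at(k2,hall), locked(d_hall_bay), open(d_bay_office)}
  through step 1 (move(bay,office)): drop {at(office)}, keep {have(k2), key_at(k2,hall), locked(d_hall_bay), open(d_bay_office)}, require {at(bay), open(d_bay_office)}
    → {at(bay), have(k2), key_at(k2,hall), locked(d_hall_bay), open(d_bay_office)}

== RESULT ==
["at(bay)", "have(k2)", "key_at(k2,hall)", "locked(d_hall_bay)", "open(d_bay_office)"]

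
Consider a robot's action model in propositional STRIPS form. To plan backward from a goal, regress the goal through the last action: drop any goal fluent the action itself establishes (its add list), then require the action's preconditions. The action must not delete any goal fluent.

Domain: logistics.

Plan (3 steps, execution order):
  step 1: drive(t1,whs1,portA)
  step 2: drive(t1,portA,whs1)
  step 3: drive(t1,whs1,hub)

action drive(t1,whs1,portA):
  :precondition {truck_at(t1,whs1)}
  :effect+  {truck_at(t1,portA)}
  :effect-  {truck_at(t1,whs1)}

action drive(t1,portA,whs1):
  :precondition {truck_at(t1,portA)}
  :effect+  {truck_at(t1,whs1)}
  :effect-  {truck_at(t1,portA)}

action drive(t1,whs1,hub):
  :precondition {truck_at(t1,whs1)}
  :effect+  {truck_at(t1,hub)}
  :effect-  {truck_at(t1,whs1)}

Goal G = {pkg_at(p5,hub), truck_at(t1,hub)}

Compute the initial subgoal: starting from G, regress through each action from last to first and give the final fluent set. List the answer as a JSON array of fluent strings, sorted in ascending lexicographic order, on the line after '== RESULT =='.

Work backward from the goal:
  through step 3 (drive(t1,whs1,hub)): drop {truck_at(t1,hub)}, keep {pkg_at(p5,hub)}, require {truck_at(t1,whs1)}
    → {pkg_at(p5,hub), truck_at(t1,whs1)}
  through step 2 (drive(t1,portA,whs1)): drop {truck_at(t1,whs1)}, keep {pkg_at(p5,hub)}, require {truck_at(t1,portA)}
    → {pkg_at(p5,hub), truck_at(t1,portA)}
  through step 1 (drive(t1,whs1,portA)): drop {truck_at(t1,portA)}, keep {pkg_at(p5,hub)}, require {truck_at(t1,whs1)}
    → {pkg_at(p5,hub), truck_at(t1,whs1)}

== RESULT ==
["pkg_at(p5,hub)", "truck_at(t1,whs1)"]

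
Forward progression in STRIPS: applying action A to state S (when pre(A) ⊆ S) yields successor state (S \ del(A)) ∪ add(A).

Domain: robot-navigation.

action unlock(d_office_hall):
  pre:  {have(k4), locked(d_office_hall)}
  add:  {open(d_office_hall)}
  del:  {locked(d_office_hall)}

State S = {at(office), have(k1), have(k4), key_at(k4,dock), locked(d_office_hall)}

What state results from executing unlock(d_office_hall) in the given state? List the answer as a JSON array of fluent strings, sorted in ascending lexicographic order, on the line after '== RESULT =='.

Progress:
  pre ⊆ S: {have(k4), locked(d_office_hall)} ⊆ S  — applicable
  S \ del = {at(office), have(k1), have(k4), key_at(k4,dock)}
  ∪ add   = {at(office), have(k1), have(k4), key_at(k4,dock), open(d_office_hall)}

== RESULT ==
["at(office)", "have(k1)", "have(k4)", "key_at(k4,dock)", "open(d_office_hall)"]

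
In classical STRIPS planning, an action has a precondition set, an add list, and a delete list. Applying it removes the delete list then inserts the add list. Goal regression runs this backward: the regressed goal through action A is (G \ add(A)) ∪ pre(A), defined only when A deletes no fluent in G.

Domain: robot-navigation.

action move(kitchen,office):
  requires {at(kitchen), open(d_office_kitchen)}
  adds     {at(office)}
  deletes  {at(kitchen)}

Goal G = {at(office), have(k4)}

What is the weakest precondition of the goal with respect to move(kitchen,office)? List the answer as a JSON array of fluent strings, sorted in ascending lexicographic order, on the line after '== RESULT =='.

Regress:
  G ∩ del = {}  (empty — regression defined)
  G \ add = {at(office), have(k4)} \ {at(office)} = {have(k4)}
  ∪ pre   = {have(k4)} ∪ {at(kitchen), open(d_office_kitchen)}
          = {at(kitchen), have(k4), open(d_office_kitchen)}

== RESULT ==
["at(kitchen)", "have(k4)", "open(d_office_kitchen)"]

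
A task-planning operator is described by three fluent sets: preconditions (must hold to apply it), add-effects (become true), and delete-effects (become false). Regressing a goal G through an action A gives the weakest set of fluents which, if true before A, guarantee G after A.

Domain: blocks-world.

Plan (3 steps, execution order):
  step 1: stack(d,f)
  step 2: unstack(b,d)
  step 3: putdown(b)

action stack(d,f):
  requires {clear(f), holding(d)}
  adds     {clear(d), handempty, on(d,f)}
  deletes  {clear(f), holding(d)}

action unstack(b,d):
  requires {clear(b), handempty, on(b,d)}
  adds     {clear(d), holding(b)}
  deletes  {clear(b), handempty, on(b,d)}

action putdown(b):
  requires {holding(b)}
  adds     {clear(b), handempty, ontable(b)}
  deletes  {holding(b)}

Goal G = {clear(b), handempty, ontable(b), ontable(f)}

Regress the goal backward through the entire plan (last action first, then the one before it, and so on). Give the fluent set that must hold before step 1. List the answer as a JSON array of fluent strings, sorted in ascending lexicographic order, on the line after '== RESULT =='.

Regress step by step:
  through step 3 (putdown(b)): drop {clear(b), handempty, ontable(b)}, keep {ontable(f)}, require {holding(b)}
    → {holding(b), ontable(f)}
  through step 2 (unstack(b,d)): drop {holding(b)}, keep {ontable(f)}, require {clear(b), handempty, on(b,d)}
    → {clear(b), handempty, on(b,d), ontable(f)}
  through step 1 (stack(d,f)): drop {handempty}, keep {clear(b), on(b,d), ontable(f)}, require {clear(f), holding(d)}
    → {clear(b), clear(f), holding(d), on(b,d), ontable(f)}

== RESULT ==
["clear(b)", "clear(f)", "holding(d)", "on(b,d)", "ontable(f)"]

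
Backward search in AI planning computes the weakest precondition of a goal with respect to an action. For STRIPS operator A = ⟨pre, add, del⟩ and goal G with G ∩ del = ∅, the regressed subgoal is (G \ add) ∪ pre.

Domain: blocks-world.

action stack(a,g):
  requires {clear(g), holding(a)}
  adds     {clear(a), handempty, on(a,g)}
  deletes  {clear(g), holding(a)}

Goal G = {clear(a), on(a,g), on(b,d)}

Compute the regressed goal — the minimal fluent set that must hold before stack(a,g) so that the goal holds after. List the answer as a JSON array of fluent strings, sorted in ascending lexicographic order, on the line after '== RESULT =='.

Compute (G \ add) ∪ pre:
  G ∩ del = {}  (empty — regression defined)
  G \ add = {clear(a), on(a,g), on(b,d)} \ {clear(a), handempty, on(a,g)} = {on(b,d)}
  ∪ pre   = {on(b,d)} ∪ {clear(g), holding(a)}
          = {clear(g), holding(a), on(b,d)}

== RESULT ==
["clear(g)", "holding(a)", "on(b,d)"]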